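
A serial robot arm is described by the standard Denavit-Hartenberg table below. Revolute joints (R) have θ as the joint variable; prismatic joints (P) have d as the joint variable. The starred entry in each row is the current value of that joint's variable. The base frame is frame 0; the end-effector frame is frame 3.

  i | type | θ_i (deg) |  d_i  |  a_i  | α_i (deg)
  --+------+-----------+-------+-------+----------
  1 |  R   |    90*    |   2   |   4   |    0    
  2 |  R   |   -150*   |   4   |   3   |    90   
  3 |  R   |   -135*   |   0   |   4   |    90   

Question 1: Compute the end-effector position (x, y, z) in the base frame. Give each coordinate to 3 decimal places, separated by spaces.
0.086 3.851 3.172

after link 1: o_1 = (0.0000, 4.0000, 2.0000)
after link 2: o_2 = (1.5000, 1.4019, 6.0000)
after link 3: o_3 = (0.0858, 3.8514, 3.1716)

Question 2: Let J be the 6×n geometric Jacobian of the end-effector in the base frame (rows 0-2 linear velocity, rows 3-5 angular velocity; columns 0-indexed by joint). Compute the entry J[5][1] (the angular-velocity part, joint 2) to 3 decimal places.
axis z_1 = (0.0000,0.0000,1.0000); lever o_n−o_1 = (0.0858,-0.1486,1.1716)
cross product → J_v[:, 1] = (0.1486,0.0858,-0.0000)
J_ω[:, 1] = z_1
entry J[5][1] = 1.0000

1.000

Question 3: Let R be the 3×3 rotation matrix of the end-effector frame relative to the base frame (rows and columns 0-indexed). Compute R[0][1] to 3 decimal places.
-0.866

End-effector y-axis (col 1 of R) = (-0.8660,-0.5000,0.0000)
R[0][1] = -0.8660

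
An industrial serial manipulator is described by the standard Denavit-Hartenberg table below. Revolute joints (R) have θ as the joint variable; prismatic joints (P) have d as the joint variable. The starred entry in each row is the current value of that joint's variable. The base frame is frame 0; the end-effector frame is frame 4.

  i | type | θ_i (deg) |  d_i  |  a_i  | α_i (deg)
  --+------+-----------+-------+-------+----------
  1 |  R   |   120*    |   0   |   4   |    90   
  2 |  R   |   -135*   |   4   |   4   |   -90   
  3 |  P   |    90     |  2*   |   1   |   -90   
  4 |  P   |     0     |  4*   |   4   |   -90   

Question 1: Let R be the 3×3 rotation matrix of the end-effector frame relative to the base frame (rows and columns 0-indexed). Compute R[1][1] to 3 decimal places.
End-effector y-axis (col 1 of R) = (0.3536,-0.6124,-0.7071)
R[1][1] = -0.6124

-0.612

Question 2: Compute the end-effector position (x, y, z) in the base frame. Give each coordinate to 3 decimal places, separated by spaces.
after link 1: o_1 = (-2.0000, 3.4641, 0.0000)
after link 2: o_2 = (2.8783, 3.0146, -2.8284)
after link 3: o_3 = (1.3052, 3.7394, -4.2426)
after link 4: o_4 = (-3.5731, 4.1888, -1.4142)

-3.573 4.189 -1.414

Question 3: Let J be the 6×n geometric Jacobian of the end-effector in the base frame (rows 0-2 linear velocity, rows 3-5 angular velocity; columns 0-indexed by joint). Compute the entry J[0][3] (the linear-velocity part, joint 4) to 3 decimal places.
prismatic axis z_3 = (-0.3536,0.6124,0.7071)
J_v[:, 3] = z_3; J_ω[:, 3] = (0,0,0)
entry J[0][3] = -0.3536

-0.354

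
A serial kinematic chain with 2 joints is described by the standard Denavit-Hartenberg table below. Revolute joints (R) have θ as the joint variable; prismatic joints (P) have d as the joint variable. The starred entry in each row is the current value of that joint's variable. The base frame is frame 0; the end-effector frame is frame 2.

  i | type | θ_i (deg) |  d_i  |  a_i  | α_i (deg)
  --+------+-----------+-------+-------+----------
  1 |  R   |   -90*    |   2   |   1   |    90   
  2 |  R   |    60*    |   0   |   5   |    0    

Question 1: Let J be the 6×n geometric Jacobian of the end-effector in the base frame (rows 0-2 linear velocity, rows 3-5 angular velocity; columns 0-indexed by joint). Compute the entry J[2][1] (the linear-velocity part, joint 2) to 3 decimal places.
2.500

axis z_1 = (-1.0000,-0.0000,0.0000); lever o_n−o_1 = (0.0000,-2.5000,4.3301)
cross product → J_v[:, 1] = (-0.0000,4.3301,2.5000)
J_ω[:, 1] = z_1
entry J[2][1] = 2.5000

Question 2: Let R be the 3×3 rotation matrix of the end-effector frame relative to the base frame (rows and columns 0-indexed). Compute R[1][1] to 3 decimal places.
End-effector y-axis (col 1 of R) = (-0.0000,0.8660,0.5000)
R[1][1] = 0.8660

0.866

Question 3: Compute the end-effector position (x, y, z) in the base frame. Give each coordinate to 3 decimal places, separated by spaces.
after link 1: o_1 = (0.0000, -1.0000, 2.0000)
after link 2: o_2 = (0.0000, -3.5000, 6.3301)

0.000 -3.500 6.330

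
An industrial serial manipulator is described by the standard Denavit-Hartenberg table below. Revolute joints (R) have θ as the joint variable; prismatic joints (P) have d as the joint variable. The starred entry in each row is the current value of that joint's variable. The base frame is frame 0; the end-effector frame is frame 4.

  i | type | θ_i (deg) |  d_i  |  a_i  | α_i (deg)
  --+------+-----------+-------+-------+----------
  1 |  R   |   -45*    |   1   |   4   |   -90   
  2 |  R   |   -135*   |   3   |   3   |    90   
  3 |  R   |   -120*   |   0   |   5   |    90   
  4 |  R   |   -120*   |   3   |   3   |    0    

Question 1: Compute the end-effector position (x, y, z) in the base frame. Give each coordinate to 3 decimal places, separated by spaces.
5.840 -3.763 1.884

after link 1: o_1 = (2.8284, -2.8284, 1.0000)
after link 2: o_2 = (3.4497, 0.7929, 3.1213)
after link 3: o_3 = (1.6379, -3.5190, 1.3536)
after link 4: o_4 = (5.8402, -3.7628, 1.8839)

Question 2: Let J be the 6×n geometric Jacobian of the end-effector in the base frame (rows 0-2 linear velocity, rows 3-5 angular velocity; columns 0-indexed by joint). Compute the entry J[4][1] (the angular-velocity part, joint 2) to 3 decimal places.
axis z_1 = (0.7071,0.7071,0.0000); lever o_n−o_1 = (3.0118,-0.9344,0.8839)
cross product → J_v[:, 1] = (0.6250,-0.6250,-2.7904)
J_ω[:, 1] = z_1
entry J[4][1] = 0.7071

0.707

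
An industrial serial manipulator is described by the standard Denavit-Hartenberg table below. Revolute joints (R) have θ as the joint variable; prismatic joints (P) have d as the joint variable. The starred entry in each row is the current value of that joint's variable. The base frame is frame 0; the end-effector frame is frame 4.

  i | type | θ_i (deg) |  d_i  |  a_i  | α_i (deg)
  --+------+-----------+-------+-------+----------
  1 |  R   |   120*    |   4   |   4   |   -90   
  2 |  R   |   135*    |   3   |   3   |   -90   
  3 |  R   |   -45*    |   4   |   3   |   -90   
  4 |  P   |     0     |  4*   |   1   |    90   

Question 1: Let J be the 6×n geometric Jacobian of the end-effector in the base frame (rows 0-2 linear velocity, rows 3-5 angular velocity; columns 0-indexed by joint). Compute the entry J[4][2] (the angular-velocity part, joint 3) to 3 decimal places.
axis z_2 = (0.3536,-0.6124,0.7071); lever o_n−o_2 = (3.4142,-5.9136,-1.1716)
cross product → J_v[:, 2] = (4.8990,2.8284,0.0000)
J_ω[:, 2] = z_2
entry J[4][2] = -0.6124

-0.612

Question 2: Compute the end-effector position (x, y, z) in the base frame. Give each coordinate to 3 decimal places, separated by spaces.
-0.123 -5.787 0.707

after link 1: o_1 = (-2.0000, 3.4641, 4.0000)
after link 2: o_2 = (-3.5374, 0.1270, 1.8787)
after link 3: o_3 = (-3.2103, -4.6822, 3.2071)
after link 4: o_4 = (-0.1232, -5.7866, 0.7071)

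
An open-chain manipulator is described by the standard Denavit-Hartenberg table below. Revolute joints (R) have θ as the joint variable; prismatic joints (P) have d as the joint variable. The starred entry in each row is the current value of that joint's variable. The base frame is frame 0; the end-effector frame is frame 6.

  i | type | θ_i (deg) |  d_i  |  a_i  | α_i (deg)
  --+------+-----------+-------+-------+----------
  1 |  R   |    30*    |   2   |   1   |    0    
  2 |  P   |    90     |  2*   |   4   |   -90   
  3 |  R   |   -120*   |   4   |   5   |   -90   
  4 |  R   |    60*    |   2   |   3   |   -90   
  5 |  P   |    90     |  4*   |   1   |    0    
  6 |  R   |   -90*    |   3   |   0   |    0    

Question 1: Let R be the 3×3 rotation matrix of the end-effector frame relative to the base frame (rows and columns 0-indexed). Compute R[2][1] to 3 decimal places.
-0.500

End-effector y-axis (col 1 of R) = (0.4330,-0.7500,-0.5000)
R[2][1] = -0.5000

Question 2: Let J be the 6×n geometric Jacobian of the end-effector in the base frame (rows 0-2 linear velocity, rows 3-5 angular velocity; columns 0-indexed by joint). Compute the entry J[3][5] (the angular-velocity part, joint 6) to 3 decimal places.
axis z_5 = (0.2165,0.6250,-0.7500); lever o_n−o_5 = (0.6495,1.8750,-2.2500)
cross product → J_v[:, 5] = (-0.0000,-0.0000,-0.0000)
J_ω[:, 5] = z_5
entry J[3][5] = 0.2165

0.217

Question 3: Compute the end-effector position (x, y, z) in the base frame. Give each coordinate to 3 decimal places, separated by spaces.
after link 1: o_1 = (0.8660, 0.5000, 2.0000)
after link 2: o_2 = (-1.1340, 3.9641, 4.0000)
after link 3: o_3 = (-3.3481, -0.2010, 8.3301)
after link 4: o_4 = (-1.5891, 1.9486, 10.6292)
after link 5: o_5 = (-0.2901, 3.6986, 7.1292)
after link 6: o_6 = (0.3595, 5.5736, 4.8792)

0.359 5.574 4.879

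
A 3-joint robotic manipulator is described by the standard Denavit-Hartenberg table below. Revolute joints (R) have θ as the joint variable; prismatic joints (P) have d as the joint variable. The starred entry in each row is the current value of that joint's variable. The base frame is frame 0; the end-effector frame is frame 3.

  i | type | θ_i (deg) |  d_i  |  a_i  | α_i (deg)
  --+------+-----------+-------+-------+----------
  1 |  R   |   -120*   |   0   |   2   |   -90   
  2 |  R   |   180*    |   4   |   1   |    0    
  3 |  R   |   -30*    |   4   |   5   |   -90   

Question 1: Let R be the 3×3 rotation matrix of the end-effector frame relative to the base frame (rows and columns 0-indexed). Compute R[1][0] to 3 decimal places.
0.750

End-effector x-axis (col 0 of R) = (0.4330,0.7500,-0.5000)
R[1][0] = 0.7500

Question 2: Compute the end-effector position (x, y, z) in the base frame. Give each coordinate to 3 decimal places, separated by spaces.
8.593 -1.116 -2.500

after link 1: o_1 = (-1.0000, -1.7321, 0.0000)
after link 2: o_2 = (2.9641, -2.8660, 0.0000)
after link 3: o_3 = (8.5933, -1.1160, -2.5000)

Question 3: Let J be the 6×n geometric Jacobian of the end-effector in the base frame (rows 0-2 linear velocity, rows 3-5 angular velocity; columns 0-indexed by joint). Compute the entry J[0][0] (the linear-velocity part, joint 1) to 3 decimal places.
1.116

axis z_0 = ẑ; lever o_n−o_0 = (8.5933,-1.1160,-2.5000)
cross product → J_v[:, 0] = (1.1160,8.5933,-0.0000)
J_ω[:, 0] = z_0
entry J[0][0] = 1.1160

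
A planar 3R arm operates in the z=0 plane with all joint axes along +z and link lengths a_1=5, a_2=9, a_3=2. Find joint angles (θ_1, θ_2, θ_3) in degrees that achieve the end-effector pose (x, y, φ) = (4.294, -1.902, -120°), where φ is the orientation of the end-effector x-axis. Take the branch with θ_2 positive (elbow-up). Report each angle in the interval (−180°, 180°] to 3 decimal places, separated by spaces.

wrist centre = target − a_3·(cos φ, sin φ) = (5.2940, -0.1699)
cos θ_2 = (28.0553−5²−9²)/(2·5·9) = -0.8661; θ_2 = 150.0030° (elbow-up)
β = atan2(-0.1699,5.2940) = -1.8387°; ψ = atan2(4.4996,-2.7945) = 121.8424°
θ_1 = β − ψ = -123.6810°
θ_3 = φ − θ_1 − θ_2 = -146.3220° (wrapped to (-180°,180°])

-123.681 150.003 -146.322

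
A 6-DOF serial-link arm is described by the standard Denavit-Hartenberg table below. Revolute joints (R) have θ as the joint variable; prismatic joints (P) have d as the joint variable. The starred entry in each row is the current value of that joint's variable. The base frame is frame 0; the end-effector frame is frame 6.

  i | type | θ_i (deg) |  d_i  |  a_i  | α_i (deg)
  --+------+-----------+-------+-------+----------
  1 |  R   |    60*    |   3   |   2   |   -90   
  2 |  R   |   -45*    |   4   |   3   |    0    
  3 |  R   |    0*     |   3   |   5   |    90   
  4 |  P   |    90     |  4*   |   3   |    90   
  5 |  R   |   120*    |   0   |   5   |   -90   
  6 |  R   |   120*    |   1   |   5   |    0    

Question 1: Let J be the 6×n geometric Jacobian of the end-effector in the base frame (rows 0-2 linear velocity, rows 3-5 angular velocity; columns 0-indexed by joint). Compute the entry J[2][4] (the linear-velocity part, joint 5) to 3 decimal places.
-1.496

axis z_4 = (0.3536,0.6124,0.7071); lever o_n−o_4 = (-0.2871,-4.7293,-1.8845)
cross product → J_v[:, 4] = (2.1901,0.4633,-1.4963)
J_ω[:, 4] = z_4
entry J[2][4] = -1.4963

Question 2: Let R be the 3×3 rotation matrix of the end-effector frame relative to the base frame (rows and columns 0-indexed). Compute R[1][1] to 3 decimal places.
End-effector y-axis (col 1 of R) = (0.0669,0.9820,-0.1768)
R[1][1] = 0.9820

0.982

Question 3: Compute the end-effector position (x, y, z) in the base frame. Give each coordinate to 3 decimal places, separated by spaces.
-6.533 4.452 9.601

after link 1: o_1 = (1.0000, 1.7321, 3.0000)
after link 2: o_2 = (-1.4034, 5.5692, 5.1213)
after link 3: o_3 = (-2.2338, 10.1310, 8.6569)
after link 4: o_4 = (-6.2460, 9.1815, 11.4853)
after link 5: o_5 = (-5.6119, 5.2799, 14.5471)
after link 6: o_6 = (-6.5331, 4.4522, 9.6008)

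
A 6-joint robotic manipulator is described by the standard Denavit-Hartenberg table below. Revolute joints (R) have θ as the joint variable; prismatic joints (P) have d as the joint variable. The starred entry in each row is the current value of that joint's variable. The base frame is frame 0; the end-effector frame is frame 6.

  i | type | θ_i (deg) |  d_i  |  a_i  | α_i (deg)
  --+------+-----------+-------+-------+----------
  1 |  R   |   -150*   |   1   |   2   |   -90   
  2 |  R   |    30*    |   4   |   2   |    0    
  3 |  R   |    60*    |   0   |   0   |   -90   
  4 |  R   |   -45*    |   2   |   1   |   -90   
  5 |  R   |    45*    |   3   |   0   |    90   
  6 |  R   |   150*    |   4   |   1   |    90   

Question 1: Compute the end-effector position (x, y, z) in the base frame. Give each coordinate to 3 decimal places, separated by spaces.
after link 1: o_1 = (-1.7321, -1.0000, 1.0000)
after link 2: o_2 = (-1.2321, -5.3301, 0.0000)
after link 3: o_3 = (-1.2321, -5.3301, 0.0000)
after link 4: o_4 = (0.8536, -4.9425, -0.7071)
after link 5: o_5 = (-0.2071, -3.1054, -2.8284)
after link 6: o_6 = (3.3794, -2.4358, -4.7490)

3.379 -2.436 -4.749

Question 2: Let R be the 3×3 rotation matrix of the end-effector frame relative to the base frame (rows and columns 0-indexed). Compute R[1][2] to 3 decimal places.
0.137

End-effector z-axis (col 2 of R) = (-0.4874,0.1370,-0.8624)
R[1][2] = 0.1370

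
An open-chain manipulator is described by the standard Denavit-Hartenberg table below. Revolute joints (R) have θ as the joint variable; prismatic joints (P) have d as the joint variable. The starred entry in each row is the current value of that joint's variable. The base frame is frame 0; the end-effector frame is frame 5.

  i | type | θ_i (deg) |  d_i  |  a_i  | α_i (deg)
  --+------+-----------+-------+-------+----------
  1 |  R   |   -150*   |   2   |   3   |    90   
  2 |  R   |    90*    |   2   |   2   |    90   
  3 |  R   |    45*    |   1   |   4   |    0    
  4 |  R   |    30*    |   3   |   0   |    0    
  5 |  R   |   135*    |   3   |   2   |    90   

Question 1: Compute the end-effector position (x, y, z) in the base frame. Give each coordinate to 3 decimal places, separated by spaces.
-10.574 -1.684 5.096

after link 1: o_1 = (-2.5981, -1.5000, 2.0000)
after link 2: o_2 = (-3.5981, 0.2321, 4.0000)
after link 3: o_3 = (-5.8783, 2.1815, 6.8284)
after link 4: o_4 = (-8.4764, 0.6815, 6.8284)
after link 5: o_5 = (-10.5745, -1.6845, 5.0964)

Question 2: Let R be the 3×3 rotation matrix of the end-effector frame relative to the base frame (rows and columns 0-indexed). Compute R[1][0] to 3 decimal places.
End-effector x-axis (col 0 of R) = (0.2500,-0.4330,-0.8660)
R[1][0] = -0.4330

-0.433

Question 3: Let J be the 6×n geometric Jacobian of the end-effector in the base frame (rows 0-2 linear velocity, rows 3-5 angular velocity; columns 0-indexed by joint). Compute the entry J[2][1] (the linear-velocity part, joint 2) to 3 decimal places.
7.000

axis z_1 = (-0.5000,0.8660,0.0000); lever o_n−o_1 = (-7.9764,-0.1845,3.0964)
cross product → J_v[:, 1] = (2.6815,1.5482,7.0000)
J_ω[:, 1] = z_1
entry J[2][1] = 7.0000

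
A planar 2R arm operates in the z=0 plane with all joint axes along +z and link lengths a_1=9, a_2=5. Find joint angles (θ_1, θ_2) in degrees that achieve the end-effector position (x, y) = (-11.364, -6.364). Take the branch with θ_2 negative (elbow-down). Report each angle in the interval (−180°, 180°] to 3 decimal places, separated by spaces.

-135.000 -44.999

cos θ_2 = (169.6410−9²−5²)/(2·9·5) = 0.7071; θ_2 = -44.9988° (elbow-down)
β = atan2(-6.3640,-11.3640) = -150.7506°; ψ = atan2(-3.5355,12.5356) = -15.7502°
θ_1 = β − ψ = -135.0004°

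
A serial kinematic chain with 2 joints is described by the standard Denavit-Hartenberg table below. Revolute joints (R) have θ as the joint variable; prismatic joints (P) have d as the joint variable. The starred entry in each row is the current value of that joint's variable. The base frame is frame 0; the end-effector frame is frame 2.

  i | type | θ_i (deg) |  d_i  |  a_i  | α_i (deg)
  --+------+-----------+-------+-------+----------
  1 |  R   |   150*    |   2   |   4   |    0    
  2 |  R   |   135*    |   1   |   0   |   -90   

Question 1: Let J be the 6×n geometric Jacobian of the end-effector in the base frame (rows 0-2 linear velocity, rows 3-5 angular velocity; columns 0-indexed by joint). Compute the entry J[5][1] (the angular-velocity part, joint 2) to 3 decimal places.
axis z_1 = (0.0000,0.0000,1.0000); lever o_n−o_1 = (0.0000,0.0000,1.0000)
cross product → J_v[:, 1] = (0.0000,0.0000,0.0000)
J_ω[:, 1] = z_1
entry J[5][1] = 1.0000

1.000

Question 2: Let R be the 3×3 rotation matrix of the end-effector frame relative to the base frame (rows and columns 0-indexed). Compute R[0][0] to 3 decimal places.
0.259

End-effector x-axis (col 0 of R) = (0.2588,-0.9659,0.0000)
R[0][0] = 0.2588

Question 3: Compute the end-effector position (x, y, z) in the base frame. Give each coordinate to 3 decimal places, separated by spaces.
after link 1: o_1 = (-3.4641, 2.0000, 2.0000)
after link 2: o_2 = (-3.4641, 2.0000, 3.0000)

-3.464 2.000 3.000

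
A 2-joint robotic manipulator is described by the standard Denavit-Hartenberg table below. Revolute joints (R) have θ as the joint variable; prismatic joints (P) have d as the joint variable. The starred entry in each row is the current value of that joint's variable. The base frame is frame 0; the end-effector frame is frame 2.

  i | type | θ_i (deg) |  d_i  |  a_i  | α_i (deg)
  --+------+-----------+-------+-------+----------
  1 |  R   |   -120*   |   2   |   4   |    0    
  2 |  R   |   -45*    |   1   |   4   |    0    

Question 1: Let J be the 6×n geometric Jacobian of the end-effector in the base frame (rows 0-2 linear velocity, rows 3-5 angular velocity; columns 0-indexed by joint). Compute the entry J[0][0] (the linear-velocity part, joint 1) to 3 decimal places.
axis z_0 = ẑ; lever o_n−o_0 = (-5.8637,-4.4994,3.0000)
cross product → J_v[:, 0] = (4.4994,-5.8637,0.0000)
J_ω[:, 0] = z_0
entry J[0][0] = 4.4994

4.499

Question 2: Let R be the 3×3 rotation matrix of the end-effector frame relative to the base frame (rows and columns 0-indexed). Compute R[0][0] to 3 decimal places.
End-effector x-axis (col 0 of R) = (-0.9659,-0.2588,0.0000)
R[0][0] = -0.9659

-0.966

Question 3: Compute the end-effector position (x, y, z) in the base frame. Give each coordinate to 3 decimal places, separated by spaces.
-5.864 -4.499 3.000

after link 1: o_1 = (-2.0000, -3.4641, 2.0000)
after link 2: o_2 = (-5.8637, -4.4994, 3.0000)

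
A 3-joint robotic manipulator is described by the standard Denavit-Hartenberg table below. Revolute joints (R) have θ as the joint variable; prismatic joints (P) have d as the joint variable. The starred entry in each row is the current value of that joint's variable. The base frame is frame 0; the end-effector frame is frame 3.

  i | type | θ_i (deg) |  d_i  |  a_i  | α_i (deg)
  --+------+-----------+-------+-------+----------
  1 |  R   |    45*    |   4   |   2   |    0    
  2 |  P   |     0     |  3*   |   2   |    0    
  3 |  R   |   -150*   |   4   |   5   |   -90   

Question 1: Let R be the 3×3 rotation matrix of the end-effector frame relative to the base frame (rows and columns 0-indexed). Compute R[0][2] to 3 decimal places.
End-effector z-axis (col 2 of R) = (0.9659,-0.2588,0.0000)
R[0][2] = 0.9659

0.966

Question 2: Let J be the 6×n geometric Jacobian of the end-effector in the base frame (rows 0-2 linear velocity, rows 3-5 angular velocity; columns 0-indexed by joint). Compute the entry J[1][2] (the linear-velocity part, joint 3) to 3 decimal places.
axis z_2 = (0.0000,0.0000,1.0000); lever o_n−o_2 = (-1.2941,-4.8296,4.0000)
cross product → J_v[:, 2] = (4.8296,-1.2941,0.0000)
J_ω[:, 2] = z_2
entry J[1][2] = -1.2941

-1.294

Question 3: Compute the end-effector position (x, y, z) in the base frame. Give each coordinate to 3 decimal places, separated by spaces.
1.534 -2.001 11.000

after link 1: o_1 = (1.4142, 1.4142, 4.0000)
after link 2: o_2 = (2.8284, 2.8284, 7.0000)
after link 3: o_3 = (1.5343, -2.0012, 11.0000)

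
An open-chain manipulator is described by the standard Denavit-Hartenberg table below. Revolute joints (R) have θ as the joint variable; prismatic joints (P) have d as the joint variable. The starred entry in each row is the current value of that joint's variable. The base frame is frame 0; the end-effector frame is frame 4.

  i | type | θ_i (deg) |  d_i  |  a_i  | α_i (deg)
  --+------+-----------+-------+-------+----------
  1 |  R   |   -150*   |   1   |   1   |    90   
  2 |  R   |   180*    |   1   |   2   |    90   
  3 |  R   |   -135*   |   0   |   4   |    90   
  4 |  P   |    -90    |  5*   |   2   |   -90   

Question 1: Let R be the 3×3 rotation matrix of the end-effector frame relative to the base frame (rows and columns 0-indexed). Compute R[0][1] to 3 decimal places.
End-effector y-axis (col 1 of R) = (0.9659,-0.2588,0.0000)
R[0][1] = 0.9659

0.966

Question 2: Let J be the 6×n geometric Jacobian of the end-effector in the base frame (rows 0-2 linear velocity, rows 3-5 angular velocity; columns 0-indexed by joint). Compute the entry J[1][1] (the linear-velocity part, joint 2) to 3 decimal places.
-1.000

axis z_1 = (-0.5000,0.8660,0.0000); lever o_n−o_1 = (-4.6329,-0.7036,-2.0000)
cross product → J_v[:, 1] = (-1.7321,-1.0000,4.3640)
J_ω[:, 1] = z_1
entry J[1][1] = -1.0000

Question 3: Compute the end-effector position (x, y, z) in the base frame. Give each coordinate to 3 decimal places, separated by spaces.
after link 1: o_1 = (-0.8660, -0.5000, 1.0000)
after link 2: o_2 = (0.3660, 1.3660, 1.0000)
after link 3: o_3 = (-0.6693, -2.4977, 1.0000)
after link 4: o_4 = (-5.4989, -1.2036, -1.0000)

-5.499 -1.204 -1.000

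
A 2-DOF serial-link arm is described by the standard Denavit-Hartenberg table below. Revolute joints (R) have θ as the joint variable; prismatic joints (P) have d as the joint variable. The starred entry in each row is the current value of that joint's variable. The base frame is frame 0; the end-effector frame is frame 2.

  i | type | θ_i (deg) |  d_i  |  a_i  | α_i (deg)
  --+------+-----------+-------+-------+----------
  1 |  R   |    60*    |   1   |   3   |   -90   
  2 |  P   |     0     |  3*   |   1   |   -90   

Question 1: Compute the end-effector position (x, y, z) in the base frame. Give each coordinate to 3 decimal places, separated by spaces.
after link 1: o_1 = (1.5000, 2.5981, 1.0000)
after link 2: o_2 = (-0.5981, 4.9641, 1.0000)

-0.598 4.964 1.000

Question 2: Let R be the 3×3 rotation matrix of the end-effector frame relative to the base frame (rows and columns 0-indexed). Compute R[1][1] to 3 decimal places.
-0.500

End-effector y-axis (col 1 of R) = (0.8660,-0.5000,-0.0000)
R[1][1] = -0.5000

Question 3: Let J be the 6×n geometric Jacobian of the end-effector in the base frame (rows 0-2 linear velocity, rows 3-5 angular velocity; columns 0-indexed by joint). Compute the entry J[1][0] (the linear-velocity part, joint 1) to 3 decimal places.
-0.598

axis z_0 = ẑ; lever o_n−o_0 = (-0.5981,4.9641,1.0000)
cross product → J_v[:, 0] = (-4.9641,-0.5981,0.0000)
J_ω[:, 0] = z_0
entry J[1][0] = -0.5981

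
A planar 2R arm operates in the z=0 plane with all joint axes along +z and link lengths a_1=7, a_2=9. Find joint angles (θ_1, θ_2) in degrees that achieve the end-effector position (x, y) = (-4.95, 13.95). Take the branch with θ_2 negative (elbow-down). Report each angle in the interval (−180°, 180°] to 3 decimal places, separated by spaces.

cos θ_2 = (219.1050−7²−9²)/(2·7·9) = 0.7072; θ_2 = -44.9939° (elbow-down)
β = atan2(13.9500,-4.9500) = 109.5367°; ψ = atan2(-6.3633,13.3646) = -25.4604°
θ_1 = β − ψ = 134.9971°

134.997 -44.994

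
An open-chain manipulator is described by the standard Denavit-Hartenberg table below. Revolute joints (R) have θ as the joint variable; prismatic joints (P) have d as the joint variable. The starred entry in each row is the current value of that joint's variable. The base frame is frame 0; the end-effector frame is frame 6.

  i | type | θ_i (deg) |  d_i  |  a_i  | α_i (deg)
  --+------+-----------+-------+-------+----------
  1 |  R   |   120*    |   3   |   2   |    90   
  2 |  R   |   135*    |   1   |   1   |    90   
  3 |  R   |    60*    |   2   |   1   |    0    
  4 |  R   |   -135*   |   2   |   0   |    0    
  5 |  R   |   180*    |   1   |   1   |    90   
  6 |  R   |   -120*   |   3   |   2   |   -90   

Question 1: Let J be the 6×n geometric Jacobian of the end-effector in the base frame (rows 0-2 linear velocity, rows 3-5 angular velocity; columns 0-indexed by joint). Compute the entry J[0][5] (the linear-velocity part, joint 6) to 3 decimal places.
1.644

axis z_5 = (0.5657,-0.4621,0.6830); lever o_n−o_5 = (1.5643,-3.0884,1.0073)
cross product → J_v[:, 5] = (1.6439,0.4987,-1.0241)
J_ω[:, 5] = z_5
entry J[0][5] = 1.6439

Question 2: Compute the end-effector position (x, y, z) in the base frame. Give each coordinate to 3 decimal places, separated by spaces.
1.688 2.361 8.420

after link 1: o_1 = (-1.0000, 1.7321, 3.0000)
after link 2: o_2 = (0.2196, 1.6197, 3.7071)
after link 3: o_3 = (0.4392, 2.9712, 5.4749)
after link 4: o_4 = (-0.2679, 4.1960, 6.8891)
after link 5: o_5 = (0.1236, 5.4498, 7.4132)
after link 6: o_6 = (1.6879, 2.3614, 8.4205)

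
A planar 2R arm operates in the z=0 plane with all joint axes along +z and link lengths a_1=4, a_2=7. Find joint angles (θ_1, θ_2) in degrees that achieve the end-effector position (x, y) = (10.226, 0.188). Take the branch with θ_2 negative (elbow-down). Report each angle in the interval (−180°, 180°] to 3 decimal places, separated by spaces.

29.990 -44.988

cos θ_2 = (104.6064−4²−7²)/(2·4·7) = 0.7073; θ_2 = -44.9878° (elbow-down)
β = atan2(0.1880,10.2260) = 1.0532°; ψ = atan2(-4.9487,8.9508) = -28.9372°
θ_1 = β − ψ = 29.9904°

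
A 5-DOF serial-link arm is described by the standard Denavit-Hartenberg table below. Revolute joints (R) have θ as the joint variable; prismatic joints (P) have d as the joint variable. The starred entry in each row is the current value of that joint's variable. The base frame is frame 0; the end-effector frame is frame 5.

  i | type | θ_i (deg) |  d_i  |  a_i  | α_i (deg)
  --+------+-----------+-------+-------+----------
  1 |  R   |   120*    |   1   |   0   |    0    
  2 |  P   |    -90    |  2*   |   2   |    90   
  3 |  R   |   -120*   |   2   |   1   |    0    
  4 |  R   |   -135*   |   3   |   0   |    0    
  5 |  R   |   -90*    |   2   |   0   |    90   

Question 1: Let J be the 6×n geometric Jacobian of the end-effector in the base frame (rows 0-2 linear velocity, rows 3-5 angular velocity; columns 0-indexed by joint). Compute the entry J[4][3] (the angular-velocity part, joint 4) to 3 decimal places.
axis z_3 = (0.5000,-0.8660,0.0000); lever o_n−o_3 = (2.5000,-4.3301,0.0000)
cross product → J_v[:, 3] = (0.0000,0.0000,0.0000)
J_ω[:, 3] = z_3
entry J[4][3] = -0.8660

-0.866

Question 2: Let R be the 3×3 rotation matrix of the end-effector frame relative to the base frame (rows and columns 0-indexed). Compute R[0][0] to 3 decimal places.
0.837

End-effector x-axis (col 0 of R) = (0.8365,0.4830,0.2588)
R[0][0] = 0.8365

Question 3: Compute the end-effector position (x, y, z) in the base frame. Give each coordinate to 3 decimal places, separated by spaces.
after link 1: o_1 = (0.0000, 0.0000, 1.0000)
after link 2: o_2 = (1.7321, 1.0000, 3.0000)
after link 3: o_3 = (2.2990, -0.9821, 2.1340)
after link 4: o_4 = (3.7990, -3.5801, 2.1340)
after link 5: o_5 = (4.7990, -5.3122, 2.1340)

4.799 -5.312 2.134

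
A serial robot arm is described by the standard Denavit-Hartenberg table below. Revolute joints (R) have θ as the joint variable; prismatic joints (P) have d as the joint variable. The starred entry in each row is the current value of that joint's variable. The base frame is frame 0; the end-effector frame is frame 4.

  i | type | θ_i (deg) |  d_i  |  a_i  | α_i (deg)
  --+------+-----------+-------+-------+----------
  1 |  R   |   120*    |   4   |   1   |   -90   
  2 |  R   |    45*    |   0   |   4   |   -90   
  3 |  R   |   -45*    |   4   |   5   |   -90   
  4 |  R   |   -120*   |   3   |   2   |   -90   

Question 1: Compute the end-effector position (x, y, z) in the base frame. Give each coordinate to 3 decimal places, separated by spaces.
-2.250 2.483 -6.382

after link 1: o_1 = (-0.5000, 0.8660, 4.0000)
after link 2: o_2 = (-1.9142, 3.3155, 1.1716)
after link 3: o_3 = (-4.8119, 1.2633, -4.1569)
after link 4: o_4 = (-2.2500, 2.4829, -6.3816)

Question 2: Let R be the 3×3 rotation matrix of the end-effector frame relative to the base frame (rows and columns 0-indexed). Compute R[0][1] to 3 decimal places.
-0.362

End-effector y-axis (col 1 of R) = (-0.3624,-0.7866,0.5000)
R[0][1] = -0.3624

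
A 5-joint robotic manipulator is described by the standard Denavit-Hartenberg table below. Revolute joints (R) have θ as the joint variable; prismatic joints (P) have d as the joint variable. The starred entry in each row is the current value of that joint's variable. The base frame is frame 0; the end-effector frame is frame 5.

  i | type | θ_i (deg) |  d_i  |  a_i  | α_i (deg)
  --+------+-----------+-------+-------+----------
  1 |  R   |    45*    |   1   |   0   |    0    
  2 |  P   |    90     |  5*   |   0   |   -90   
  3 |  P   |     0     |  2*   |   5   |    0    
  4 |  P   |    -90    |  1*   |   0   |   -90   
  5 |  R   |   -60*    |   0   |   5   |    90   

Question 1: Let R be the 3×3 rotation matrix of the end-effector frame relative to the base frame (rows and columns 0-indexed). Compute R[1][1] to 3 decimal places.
0.707

End-effector y-axis (col 1 of R) = (-0.7071,0.7071,-0.0000)
R[1][1] = 0.7071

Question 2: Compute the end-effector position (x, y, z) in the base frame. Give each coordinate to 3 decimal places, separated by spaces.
-8.719 -1.648 8.500

after link 1: o_1 = (0.0000, 0.0000, 1.0000)
after link 2: o_2 = (0.0000, 0.0000, 6.0000)
after link 3: o_3 = (-4.9497, 2.1213, 6.0000)
after link 4: o_4 = (-5.6569, 1.4142, 6.0000)
after link 5: o_5 = (-8.7187, -1.6476, 8.5000)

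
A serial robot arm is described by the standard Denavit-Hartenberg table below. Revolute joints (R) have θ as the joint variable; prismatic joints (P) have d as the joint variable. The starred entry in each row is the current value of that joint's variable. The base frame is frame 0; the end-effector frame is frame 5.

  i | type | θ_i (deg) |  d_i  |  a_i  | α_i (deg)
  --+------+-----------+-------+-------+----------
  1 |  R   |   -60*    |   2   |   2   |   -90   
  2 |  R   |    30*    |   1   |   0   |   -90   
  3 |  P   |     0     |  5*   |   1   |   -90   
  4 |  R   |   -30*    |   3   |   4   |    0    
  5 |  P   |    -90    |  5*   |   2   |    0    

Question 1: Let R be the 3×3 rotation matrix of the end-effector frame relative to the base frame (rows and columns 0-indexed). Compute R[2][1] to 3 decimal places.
End-effector y-axis (col 1 of R) = (0.2500,-0.4330,-0.8660)
R[2][1] = -0.8660

-0.866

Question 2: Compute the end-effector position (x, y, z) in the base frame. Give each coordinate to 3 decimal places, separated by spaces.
after link 1: o_1 = (1.0000, -1.7321, 2.0000)
after link 2: o_2 = (1.8660, -1.2321, 2.0000)
after link 3: o_3 = (1.0490, 0.1830, -2.8301)
after link 4: o_4 = (-0.5490, -3.0490, -6.2942)
after link 5: o_5 = (-5.7452, -4.0490, -7.2942)

-5.745 -4.049 -7.294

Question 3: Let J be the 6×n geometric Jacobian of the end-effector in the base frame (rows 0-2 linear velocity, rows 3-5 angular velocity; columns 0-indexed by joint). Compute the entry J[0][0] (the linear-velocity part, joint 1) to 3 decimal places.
4.049

axis z_0 = ẑ; lever o_n−o_0 = (-5.7452,-4.0490,-7.2942)
cross product → J_v[:, 0] = (4.0490,-5.7452,0.0000)
J_ω[:, 0] = z_0
entry J[0][0] = 4.0490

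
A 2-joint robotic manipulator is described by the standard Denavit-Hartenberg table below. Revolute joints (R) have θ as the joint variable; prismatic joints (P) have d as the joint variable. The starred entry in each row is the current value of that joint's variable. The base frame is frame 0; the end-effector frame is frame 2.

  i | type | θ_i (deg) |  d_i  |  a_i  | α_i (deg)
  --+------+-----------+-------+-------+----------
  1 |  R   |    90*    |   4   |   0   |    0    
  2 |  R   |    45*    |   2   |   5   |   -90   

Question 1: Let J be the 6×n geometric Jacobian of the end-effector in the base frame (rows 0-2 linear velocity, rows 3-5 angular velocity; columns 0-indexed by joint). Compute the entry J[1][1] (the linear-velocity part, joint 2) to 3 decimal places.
-3.536

axis z_1 = (0.0000,0.0000,1.0000); lever o_n−o_1 = (-3.5355,3.5355,2.0000)
cross product → J_v[:, 1] = (-3.5355,-3.5355,0.0000)
J_ω[:, 1] = z_1
entry J[1][1] = -3.5355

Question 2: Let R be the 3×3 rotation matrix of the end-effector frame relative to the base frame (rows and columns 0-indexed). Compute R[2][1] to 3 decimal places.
-1.000

End-effector y-axis (col 1 of R) = (-0.0000,-0.0000,-1.0000)
R[2][1] = -1.0000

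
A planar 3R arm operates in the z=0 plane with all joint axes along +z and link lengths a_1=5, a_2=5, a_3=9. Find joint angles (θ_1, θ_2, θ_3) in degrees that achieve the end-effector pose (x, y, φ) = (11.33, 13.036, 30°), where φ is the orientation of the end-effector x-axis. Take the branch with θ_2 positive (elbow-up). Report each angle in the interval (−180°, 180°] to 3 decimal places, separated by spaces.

wrist centre = target − a_3·(cos φ, sin φ) = (3.5358, 8.5360)
cos θ_2 = (85.3650−5²−5²)/(2·5·5) = 0.7073; θ_2 = 44.9844° (elbow-up)
β = atan2(8.5360,3.5358) = 67.4997°; ψ = atan2(3.5346,8.5365) = 22.4922°
θ_1 = β − ψ = 45.0076°
θ_3 = φ − θ_1 − θ_2 = -59.9919° (wrapped to (-180°,180°])

45.008 44.984 -59.992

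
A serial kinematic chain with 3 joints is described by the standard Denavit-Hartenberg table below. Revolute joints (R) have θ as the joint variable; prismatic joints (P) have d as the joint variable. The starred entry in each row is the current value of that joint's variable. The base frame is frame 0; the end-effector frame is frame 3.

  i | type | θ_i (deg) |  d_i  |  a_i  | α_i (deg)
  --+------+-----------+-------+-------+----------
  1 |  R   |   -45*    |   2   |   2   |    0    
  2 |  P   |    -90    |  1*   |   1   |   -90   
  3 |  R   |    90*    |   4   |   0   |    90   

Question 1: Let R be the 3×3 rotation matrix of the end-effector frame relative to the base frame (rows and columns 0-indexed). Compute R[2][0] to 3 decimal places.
-1.000

End-effector x-axis (col 0 of R) = (0.0000,-0.0000,-1.0000)
R[2][0] = -1.0000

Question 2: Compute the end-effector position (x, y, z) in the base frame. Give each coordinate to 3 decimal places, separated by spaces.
3.536 -4.950 3.000

after link 1: o_1 = (1.4142, -1.4142, 2.0000)
after link 2: o_2 = (0.7071, -2.1213, 3.0000)
after link 3: o_3 = (3.5355, -4.9497, 3.0000)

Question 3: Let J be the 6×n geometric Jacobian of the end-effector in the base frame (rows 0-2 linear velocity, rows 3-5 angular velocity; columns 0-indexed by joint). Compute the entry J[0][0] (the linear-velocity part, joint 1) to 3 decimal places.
4.950

axis z_0 = ẑ; lever o_n−o_0 = (3.5355,-4.9497,3.0000)
cross product → J_v[:, 0] = (4.9497,3.5355,-0.0000)
J_ω[:, 0] = z_0
entry J[0][0] = 4.9497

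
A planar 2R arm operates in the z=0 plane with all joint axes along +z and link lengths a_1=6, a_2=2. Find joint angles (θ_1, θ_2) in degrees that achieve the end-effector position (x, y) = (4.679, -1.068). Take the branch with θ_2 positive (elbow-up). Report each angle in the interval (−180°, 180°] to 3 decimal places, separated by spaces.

-30.000 134.986

cos θ_2 = (23.0337−6²−2²)/(2·6·2) = -0.7069; θ_2 = 134.9857° (elbow-up)
β = atan2(-1.0680,4.6790) = -12.8577°; ψ = atan2(1.4146,4.5861) = 17.1421°
θ_1 = β − ψ = -29.9998°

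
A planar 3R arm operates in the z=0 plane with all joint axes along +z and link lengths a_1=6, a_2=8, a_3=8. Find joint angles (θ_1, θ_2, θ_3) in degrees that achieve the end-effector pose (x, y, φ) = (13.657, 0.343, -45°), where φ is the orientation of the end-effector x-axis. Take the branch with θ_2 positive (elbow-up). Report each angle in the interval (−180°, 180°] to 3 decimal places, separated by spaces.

wrist centre = target − a_3·(cos φ, sin φ) = (8.0001, 5.9999)
cos θ_2 = (100.0006−6²−8²)/(2·6·8) = 0.0000; θ_2 = 89.9997° (elbow-up)
β = atan2(5.9999,8.0001) = 36.8687°; ψ = atan2(8.0000,6.0000) = 53.1299°
θ_1 = β − ψ = -16.2612°
θ_3 = φ − θ_1 − θ_2 = -118.7385° (wrapped to (-180°,180°])

-16.261 90.000 -118.739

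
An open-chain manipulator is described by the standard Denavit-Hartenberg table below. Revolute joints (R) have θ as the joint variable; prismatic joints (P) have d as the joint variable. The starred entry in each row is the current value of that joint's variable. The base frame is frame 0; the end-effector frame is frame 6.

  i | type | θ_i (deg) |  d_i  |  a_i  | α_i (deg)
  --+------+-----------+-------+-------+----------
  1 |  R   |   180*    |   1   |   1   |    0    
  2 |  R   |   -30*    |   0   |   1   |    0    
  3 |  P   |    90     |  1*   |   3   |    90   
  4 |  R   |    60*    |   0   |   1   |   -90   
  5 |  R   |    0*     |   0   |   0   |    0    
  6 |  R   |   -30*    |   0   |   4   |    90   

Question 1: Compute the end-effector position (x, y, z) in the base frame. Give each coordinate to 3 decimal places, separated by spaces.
-6.214 -3.031 5.866

after link 1: o_1 = (-1.0000, 0.0000, 1.0000)
after link 2: o_2 = (-1.8660, 0.5000, 1.0000)
after link 3: o_3 = (-3.3660, -2.0981, 2.0000)
after link 4: o_4 = (-3.6160, -2.5311, 2.8660)
after link 5: o_5 = (-3.6160, -2.5311, 2.8660)
after link 6: o_6 = (-6.2141, -3.0311, 5.8660)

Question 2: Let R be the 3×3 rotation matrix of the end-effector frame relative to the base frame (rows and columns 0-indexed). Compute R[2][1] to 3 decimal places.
End-effector y-axis (col 1 of R) = (0.4330,0.7500,0.5000)
R[2][1] = 0.5000

0.500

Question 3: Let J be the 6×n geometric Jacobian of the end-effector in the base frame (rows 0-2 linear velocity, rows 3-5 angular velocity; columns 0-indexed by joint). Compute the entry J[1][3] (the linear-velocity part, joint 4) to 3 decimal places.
3.348

axis z_3 = (-0.8660,0.5000,0.0000); lever o_n−o_3 = (-2.8481,-0.9330,3.8660)
cross product → J_v[:, 3] = (1.9330,3.3481,2.2321)
J_ω[:, 3] = z_3
entry J[1][3] = 3.3481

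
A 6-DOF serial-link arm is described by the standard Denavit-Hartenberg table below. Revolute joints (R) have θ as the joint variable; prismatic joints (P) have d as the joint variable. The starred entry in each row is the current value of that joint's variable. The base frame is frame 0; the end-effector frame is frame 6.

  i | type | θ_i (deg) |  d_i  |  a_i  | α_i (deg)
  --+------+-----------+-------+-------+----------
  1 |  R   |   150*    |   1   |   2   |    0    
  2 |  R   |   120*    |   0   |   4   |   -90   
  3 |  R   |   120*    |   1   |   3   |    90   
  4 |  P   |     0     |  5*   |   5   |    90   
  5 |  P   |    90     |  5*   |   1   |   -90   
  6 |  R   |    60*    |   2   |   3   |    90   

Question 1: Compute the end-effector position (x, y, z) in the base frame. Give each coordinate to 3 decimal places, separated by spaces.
after link 1: o_1 = (-1.7321, 1.0000, 1.0000)
after link 2: o_2 = (-1.7321, -3.0000, 1.0000)
after link 3: o_3 = (-0.7321, -1.5000, -1.5981)
after link 4: o_4 = (-0.7321, -3.3301, -8.4282)
after link 5: o_5 = (-5.7321, -4.1962, -8.9282)
after link 6: o_6 = (-3.1340, -6.4952, -7.9462)

-3.134 -6.495 -7.946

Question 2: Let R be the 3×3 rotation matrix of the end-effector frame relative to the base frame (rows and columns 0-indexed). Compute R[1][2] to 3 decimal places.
End-effector z-axis (col 2 of R) = (-0.5000,-0.7500,-0.4330)
R[1][2] = -0.7500

-0.750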